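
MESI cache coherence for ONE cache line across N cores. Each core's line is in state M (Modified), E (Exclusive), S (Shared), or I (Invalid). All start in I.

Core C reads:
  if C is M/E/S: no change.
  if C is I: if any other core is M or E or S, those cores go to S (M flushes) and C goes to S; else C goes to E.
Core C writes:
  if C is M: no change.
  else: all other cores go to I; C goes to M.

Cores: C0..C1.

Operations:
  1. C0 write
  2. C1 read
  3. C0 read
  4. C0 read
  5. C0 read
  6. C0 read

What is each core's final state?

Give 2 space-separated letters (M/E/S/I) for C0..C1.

Answer: S S

Derivation:
Op 1: C0 write [C0 write: invalidate none -> C0=M] -> [M,I]
Op 2: C1 read [C1 read from I: others=['C0=M'] -> C1=S, others downsized to S] -> [S,S]
Op 3: C0 read [C0 read: already in S, no change] -> [S,S]
Op 4: C0 read [C0 read: already in S, no change] -> [S,S]
Op 5: C0 read [C0 read: already in S, no change] -> [S,S]
Op 6: C0 read [C0 read: already in S, no change] -> [S,S]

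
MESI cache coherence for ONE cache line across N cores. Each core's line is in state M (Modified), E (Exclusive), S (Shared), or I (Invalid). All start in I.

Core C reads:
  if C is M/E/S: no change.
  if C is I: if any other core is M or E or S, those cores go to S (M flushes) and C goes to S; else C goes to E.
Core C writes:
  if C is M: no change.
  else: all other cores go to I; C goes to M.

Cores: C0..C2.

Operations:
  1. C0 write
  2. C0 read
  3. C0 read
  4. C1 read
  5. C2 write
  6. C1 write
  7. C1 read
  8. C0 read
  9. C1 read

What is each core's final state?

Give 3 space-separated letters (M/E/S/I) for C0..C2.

Answer: S S I

Derivation:
Op 1: C0 write [C0 write: invalidate none -> C0=M] -> [M,I,I]
Op 2: C0 read [C0 read: already in M, no change] -> [M,I,I]
Op 3: C0 read [C0 read: already in M, no change] -> [M,I,I]
Op 4: C1 read [C1 read from I: others=['C0=M'] -> C1=S, others downsized to S] -> [S,S,I]
Op 5: C2 write [C2 write: invalidate ['C0=S', 'C1=S'] -> C2=M] -> [I,I,M]
Op 6: C1 write [C1 write: invalidate ['C2=M'] -> C1=M] -> [I,M,I]
Op 7: C1 read [C1 read: already in M, no change] -> [I,M,I]
Op 8: C0 read [C0 read from I: others=['C1=M'] -> C0=S, others downsized to S] -> [S,S,I]
Op 9: C1 read [C1 read: already in S, no change] -> [S,S,I]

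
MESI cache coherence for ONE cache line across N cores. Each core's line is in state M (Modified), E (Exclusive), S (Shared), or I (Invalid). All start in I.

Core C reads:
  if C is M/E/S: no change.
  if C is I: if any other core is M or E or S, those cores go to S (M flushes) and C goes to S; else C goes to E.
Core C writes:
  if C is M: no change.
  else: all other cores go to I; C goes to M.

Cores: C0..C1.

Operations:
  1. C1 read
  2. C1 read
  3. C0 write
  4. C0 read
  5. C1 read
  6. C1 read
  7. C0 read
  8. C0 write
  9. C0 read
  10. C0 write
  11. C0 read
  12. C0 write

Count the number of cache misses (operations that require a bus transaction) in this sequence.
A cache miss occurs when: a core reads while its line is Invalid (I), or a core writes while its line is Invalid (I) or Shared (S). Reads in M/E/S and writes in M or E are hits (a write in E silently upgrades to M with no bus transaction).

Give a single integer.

Answer: 4

Derivation:
Op 1: C1 read [C1 read from I: no other sharers -> C1=E (exclusive)] -> [I,E] [MISS #1: read from I]
Op 2: C1 read [C1 read: already in E, no change] -> [I,E] [hit: read from E]
Op 3: C0 write [C0 write: invalidate ['C1=E'] -> C0=M] -> [M,I] [MISS #2: write from I]
Op 4: C0 read [C0 read: already in M, no change] -> [M,I] [hit: read from M]
Op 5: C1 read [C1 read from I: others=['C0=M'] -> C1=S, others downsized to S] -> [S,S] [MISS #3: read from I]
Op 6: C1 read [C1 read: already in S, no change] -> [S,S] [hit: read from S]
Op 7: C0 read [C0 read: already in S, no change] -> [S,S] [hit: read from S]
Op 8: C0 write [C0 write: invalidate ['C1=S'] -> C0=M] -> [M,I] [MISS #4: write from S]
Op 9: C0 read [C0 read: already in M, no change] -> [M,I] [hit: read from M]
Op 10: C0 write [C0 write: already M (modified), no change] -> [M,I] [hit: write from M]
Op 11: C0 read [C0 read: already in M, no change] -> [M,I] [hit: read from M]
Op 12: C0 write [C0 write: already M (modified), no change] -> [M,I] [hit: write from M]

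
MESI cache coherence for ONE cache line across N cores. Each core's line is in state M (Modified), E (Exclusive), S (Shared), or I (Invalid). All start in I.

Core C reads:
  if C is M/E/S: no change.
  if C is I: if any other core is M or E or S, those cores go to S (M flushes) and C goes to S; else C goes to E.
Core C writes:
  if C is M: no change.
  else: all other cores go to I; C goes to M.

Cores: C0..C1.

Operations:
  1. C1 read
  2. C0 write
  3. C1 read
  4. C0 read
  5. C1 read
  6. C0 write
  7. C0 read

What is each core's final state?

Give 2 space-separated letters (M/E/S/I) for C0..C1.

Op 1: C1 read [C1 read from I: no other sharers -> C1=E (exclusive)] -> [I,E]
Op 2: C0 write [C0 write: invalidate ['C1=E'] -> C0=M] -> [M,I]
Op 3: C1 read [C1 read from I: others=['C0=M'] -> C1=S, others downsized to S] -> [S,S]
Op 4: C0 read [C0 read: already in S, no change] -> [S,S]
Op 5: C1 read [C1 read: already in S, no change] -> [S,S]
Op 6: C0 write [C0 write: invalidate ['C1=S'] -> C0=M] -> [M,I]
Op 7: C0 read [C0 read: already in M, no change] -> [M,I]

Answer: M I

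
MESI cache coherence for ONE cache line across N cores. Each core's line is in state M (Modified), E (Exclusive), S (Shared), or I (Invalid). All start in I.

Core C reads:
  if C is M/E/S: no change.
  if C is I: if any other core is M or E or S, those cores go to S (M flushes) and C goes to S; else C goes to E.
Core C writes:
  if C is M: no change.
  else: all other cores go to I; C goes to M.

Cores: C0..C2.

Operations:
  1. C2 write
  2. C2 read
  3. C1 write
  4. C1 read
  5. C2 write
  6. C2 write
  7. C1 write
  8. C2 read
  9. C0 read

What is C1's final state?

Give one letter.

Answer: S

Derivation:
Op 1: C2 write [C2 write: invalidate none -> C2=M] -> [I,I,M]
Op 2: C2 read [C2 read: already in M, no change] -> [I,I,M]
Op 3: C1 write [C1 write: invalidate ['C2=M'] -> C1=M] -> [I,M,I]
Op 4: C1 read [C1 read: already in M, no change] -> [I,M,I]
Op 5: C2 write [C2 write: invalidate ['C1=M'] -> C2=M] -> [I,I,M]
Op 6: C2 write [C2 write: already M (modified), no change] -> [I,I,M]
Op 7: C1 write [C1 write: invalidate ['C2=M'] -> C1=M] -> [I,M,I]
Op 8: C2 read [C2 read from I: others=['C1=M'] -> C2=S, others downsized to S] -> [I,S,S]
Op 9: C0 read [C0 read from I: others=['C1=S', 'C2=S'] -> C0=S, others downsized to S] -> [S,S,S]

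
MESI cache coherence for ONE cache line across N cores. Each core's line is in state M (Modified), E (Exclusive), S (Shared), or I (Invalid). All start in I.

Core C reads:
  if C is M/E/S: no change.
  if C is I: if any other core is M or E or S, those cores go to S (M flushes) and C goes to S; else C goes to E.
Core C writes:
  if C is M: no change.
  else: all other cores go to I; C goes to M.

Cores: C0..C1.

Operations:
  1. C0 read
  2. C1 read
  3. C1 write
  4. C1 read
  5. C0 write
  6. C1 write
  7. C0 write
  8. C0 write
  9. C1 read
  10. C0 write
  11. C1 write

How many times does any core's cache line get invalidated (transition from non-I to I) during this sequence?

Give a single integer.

Answer: 6

Derivation:
Op 1: C0 read [C0 read from I: no other sharers -> C0=E (exclusive)] -> [E,I] (invalidations this op: 0; running total: 0)
Op 2: C1 read [C1 read from I: others=['C0=E'] -> C1=S, others downsized to S] -> [S,S] (invalidations this op: 0; running total: 0)
Op 3: C1 write [C1 write: invalidate ['C0=S'] -> C1=M] -> [I,M] (invalidations this op: 1; running total: 1)
Op 4: C1 read [C1 read: already in M, no change] -> [I,M] (invalidations this op: 0; running total: 1)
Op 5: C0 write [C0 write: invalidate ['C1=M'] -> C0=M] -> [M,I] (invalidations this op: 1; running total: 2)
Op 6: C1 write [C1 write: invalidate ['C0=M'] -> C1=M] -> [I,M] (invalidations this op: 1; running total: 3)
Op 7: C0 write [C0 write: invalidate ['C1=M'] -> C0=M] -> [M,I] (invalidations this op: 1; running total: 4)
Op 8: C0 write [C0 write: already M (modified), no change] -> [M,I] (invalidations this op: 0; running total: 4)
Op 9: C1 read [C1 read from I: others=['C0=M'] -> C1=S, others downsized to S] -> [S,S] (invalidations this op: 0; running total: 4)
Op 10: C0 write [C0 write: invalidate ['C1=S'] -> C0=M] -> [M,I] (invalidations this op: 1; running total: 5)
Op 11: C1 write [C1 write: invalidate ['C0=M'] -> C1=M] -> [I,M] (invalidations this op: 1; running total: 6)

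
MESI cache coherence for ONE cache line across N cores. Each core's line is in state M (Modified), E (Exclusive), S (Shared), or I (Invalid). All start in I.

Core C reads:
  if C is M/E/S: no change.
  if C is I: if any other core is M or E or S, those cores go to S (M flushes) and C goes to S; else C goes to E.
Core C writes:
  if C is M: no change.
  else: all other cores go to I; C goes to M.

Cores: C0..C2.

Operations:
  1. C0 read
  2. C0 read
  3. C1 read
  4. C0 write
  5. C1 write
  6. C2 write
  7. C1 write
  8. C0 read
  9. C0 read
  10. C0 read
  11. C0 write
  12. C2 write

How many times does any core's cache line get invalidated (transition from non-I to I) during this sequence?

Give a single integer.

Answer: 6

Derivation:
Op 1: C0 read [C0 read from I: no other sharers -> C0=E (exclusive)] -> [E,I,I] (invalidations this op: 0; running total: 0)
Op 2: C0 read [C0 read: already in E, no change] -> [E,I,I] (invalidations this op: 0; running total: 0)
Op 3: C1 read [C1 read from I: others=['C0=E'] -> C1=S, others downsized to S] -> [S,S,I] (invalidations this op: 0; running total: 0)
Op 4: C0 write [C0 write: invalidate ['C1=S'] -> C0=M] -> [M,I,I] (invalidations this op: 1; running total: 1)
Op 5: C1 write [C1 write: invalidate ['C0=M'] -> C1=M] -> [I,M,I] (invalidations this op: 1; running total: 2)
Op 6: C2 write [C2 write: invalidate ['C1=M'] -> C2=M] -> [I,I,M] (invalidations this op: 1; running total: 3)
Op 7: C1 write [C1 write: invalidate ['C2=M'] -> C1=M] -> [I,M,I] (invalidations this op: 1; running total: 4)
Op 8: C0 read [C0 read from I: others=['C1=M'] -> C0=S, others downsized to S] -> [S,S,I] (invalidations this op: 0; running total: 4)
Op 9: C0 read [C0 read: already in S, no change] -> [S,S,I] (invalidations this op: 0; running total: 4)
Op 10: C0 read [C0 read: already in S, no change] -> [S,S,I] (invalidations this op: 0; running total: 4)
Op 11: C0 write [C0 write: invalidate ['C1=S'] -> C0=M] -> [M,I,I] (invalidations this op: 1; running total: 5)
Op 12: C2 write [C2 write: invalidate ['C0=M'] -> C2=M] -> [I,I,M] (invalidations this op: 1; running total: 6)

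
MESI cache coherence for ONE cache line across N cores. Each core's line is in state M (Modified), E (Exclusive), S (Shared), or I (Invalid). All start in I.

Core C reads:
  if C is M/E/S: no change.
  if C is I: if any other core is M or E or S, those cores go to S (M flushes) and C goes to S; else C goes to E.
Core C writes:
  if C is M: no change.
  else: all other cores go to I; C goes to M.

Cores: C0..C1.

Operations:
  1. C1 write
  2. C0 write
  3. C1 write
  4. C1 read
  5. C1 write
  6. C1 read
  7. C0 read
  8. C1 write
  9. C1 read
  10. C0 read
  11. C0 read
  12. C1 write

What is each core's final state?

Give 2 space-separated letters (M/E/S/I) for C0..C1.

Answer: I M

Derivation:
Op 1: C1 write [C1 write: invalidate none -> C1=M] -> [I,M]
Op 2: C0 write [C0 write: invalidate ['C1=M'] -> C0=M] -> [M,I]
Op 3: C1 write [C1 write: invalidate ['C0=M'] -> C1=M] -> [I,M]
Op 4: C1 read [C1 read: already in M, no change] -> [I,M]
Op 5: C1 write [C1 write: already M (modified), no change] -> [I,M]
Op 6: C1 read [C1 read: already in M, no change] -> [I,M]
Op 7: C0 read [C0 read from I: others=['C1=M'] -> C0=S, others downsized to S] -> [S,S]
Op 8: C1 write [C1 write: invalidate ['C0=S'] -> C1=M] -> [I,M]
Op 9: C1 read [C1 read: already in M, no change] -> [I,M]
Op 10: C0 read [C0 read from I: others=['C1=M'] -> C0=S, others downsized to S] -> [S,S]
Op 11: C0 read [C0 read: already in S, no change] -> [S,S]
Op 12: C1 write [C1 write: invalidate ['C0=S'] -> C1=M] -> [I,M]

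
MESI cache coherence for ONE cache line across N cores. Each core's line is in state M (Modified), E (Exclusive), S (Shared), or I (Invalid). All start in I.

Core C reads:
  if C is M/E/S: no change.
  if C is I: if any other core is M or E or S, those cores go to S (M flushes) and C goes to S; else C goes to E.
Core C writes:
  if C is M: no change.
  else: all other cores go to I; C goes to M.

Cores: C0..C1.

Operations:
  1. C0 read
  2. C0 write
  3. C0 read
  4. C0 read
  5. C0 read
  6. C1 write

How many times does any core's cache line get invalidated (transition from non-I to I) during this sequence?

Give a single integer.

Answer: 1

Derivation:
Op 1: C0 read [C0 read from I: no other sharers -> C0=E (exclusive)] -> [E,I] (invalidations this op: 0; running total: 0)
Op 2: C0 write [C0 write: invalidate none -> C0=M] -> [M,I] (invalidations this op: 0; running total: 0)
Op 3: C0 read [C0 read: already in M, no change] -> [M,I] (invalidations this op: 0; running total: 0)
Op 4: C0 read [C0 read: already in M, no change] -> [M,I] (invalidations this op: 0; running total: 0)
Op 5: C0 read [C0 read: already in M, no change] -> [M,I] (invalidations this op: 0; running total: 0)
Op 6: C1 write [C1 write: invalidate ['C0=M'] -> C1=M] -> [I,M] (invalidations this op: 1; running total: 1)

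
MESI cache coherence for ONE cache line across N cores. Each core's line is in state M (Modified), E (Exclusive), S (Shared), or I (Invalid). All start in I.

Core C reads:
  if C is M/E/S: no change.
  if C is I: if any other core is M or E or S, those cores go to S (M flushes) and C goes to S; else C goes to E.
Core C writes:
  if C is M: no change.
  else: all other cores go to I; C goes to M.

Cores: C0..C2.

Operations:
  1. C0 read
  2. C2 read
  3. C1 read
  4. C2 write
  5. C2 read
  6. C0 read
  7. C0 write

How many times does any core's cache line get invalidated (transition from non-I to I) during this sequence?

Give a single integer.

Op 1: C0 read [C0 read from I: no other sharers -> C0=E (exclusive)] -> [E,I,I] (invalidations this op: 0; running total: 0)
Op 2: C2 read [C2 read from I: others=['C0=E'] -> C2=S, others downsized to S] -> [S,I,S] (invalidations this op: 0; running total: 0)
Op 3: C1 read [C1 read from I: others=['C0=S', 'C2=S'] -> C1=S, others downsized to S] -> [S,S,S] (invalidations this op: 0; running total: 0)
Op 4: C2 write [C2 write: invalidate ['C0=S', 'C1=S'] -> C2=M] -> [I,I,M] (invalidations this op: 2; running total: 2)
Op 5: C2 read [C2 read: already in M, no change] -> [I,I,M] (invalidations this op: 0; running total: 2)
Op 6: C0 read [C0 read from I: others=['C2=M'] -> C0=S, others downsized to S] -> [S,I,S] (invalidations this op: 0; running total: 2)
Op 7: C0 write [C0 write: invalidate ['C2=S'] -> C0=M] -> [M,I,I] (invalidations this op: 1; running total: 3)

Answer: 3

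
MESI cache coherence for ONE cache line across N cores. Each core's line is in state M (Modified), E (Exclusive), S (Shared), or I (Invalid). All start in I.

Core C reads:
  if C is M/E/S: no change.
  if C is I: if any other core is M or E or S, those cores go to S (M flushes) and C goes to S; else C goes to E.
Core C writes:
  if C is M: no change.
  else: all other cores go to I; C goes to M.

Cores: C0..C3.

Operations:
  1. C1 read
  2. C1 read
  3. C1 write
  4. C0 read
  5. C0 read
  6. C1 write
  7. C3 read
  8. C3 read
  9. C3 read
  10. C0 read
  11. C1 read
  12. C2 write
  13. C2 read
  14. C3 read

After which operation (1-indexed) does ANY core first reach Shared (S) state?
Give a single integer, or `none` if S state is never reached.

Op 1: C1 read [C1 read from I: no other sharers -> C1=E (exclusive)] -> [I,E,I,I]
Op 2: C1 read [C1 read: already in E, no change] -> [I,E,I,I]
Op 3: C1 write [C1 write: invalidate none -> C1=M] -> [I,M,I,I]
Op 4: C0 read [C0 read from I: others=['C1=M'] -> C0=S, others downsized to S] -> [S,S,I,I]
  -> First S state at op 4; remaining ops need not be traced.

Answer: 4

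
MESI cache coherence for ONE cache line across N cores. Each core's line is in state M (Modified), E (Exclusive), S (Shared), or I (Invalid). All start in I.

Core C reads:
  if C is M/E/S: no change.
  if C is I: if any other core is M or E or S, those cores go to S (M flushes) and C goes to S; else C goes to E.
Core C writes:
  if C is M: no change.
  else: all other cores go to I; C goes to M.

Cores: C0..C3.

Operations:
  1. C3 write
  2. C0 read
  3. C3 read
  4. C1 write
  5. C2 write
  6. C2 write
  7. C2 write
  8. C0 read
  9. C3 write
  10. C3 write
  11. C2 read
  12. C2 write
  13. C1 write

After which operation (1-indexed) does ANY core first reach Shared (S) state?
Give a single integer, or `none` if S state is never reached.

Answer: 2

Derivation:
Op 1: C3 write [C3 write: invalidate none -> C3=M] -> [I,I,I,M]
Op 2: C0 read [C0 read from I: others=['C3=M'] -> C0=S, others downsized to S] -> [S,I,I,S]
  -> First S state at op 2; remaining ops need not be traced.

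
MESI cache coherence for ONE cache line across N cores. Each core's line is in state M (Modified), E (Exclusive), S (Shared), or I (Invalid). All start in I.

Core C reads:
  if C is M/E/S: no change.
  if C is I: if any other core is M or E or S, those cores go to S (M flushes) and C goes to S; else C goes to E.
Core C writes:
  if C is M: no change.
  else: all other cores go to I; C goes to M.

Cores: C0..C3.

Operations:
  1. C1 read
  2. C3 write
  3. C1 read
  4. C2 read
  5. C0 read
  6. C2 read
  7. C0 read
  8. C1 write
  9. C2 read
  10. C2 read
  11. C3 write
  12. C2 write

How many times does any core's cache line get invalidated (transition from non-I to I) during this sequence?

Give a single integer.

Answer: 7

Derivation:
Op 1: C1 read [C1 read from I: no other sharers -> C1=E (exclusive)] -> [I,E,I,I] (invalidations this op: 0; running total: 0)
Op 2: C3 write [C3 write: invalidate ['C1=E'] -> C3=M] -> [I,I,I,M] (invalidations this op: 1; running total: 1)
Op 3: C1 read [C1 read from I: others=['C3=M'] -> C1=S, others downsized to S] -> [I,S,I,S] (invalidations this op: 0; running total: 1)
Op 4: C2 read [C2 read from I: others=['C1=S', 'C3=S'] -> C2=S, others downsized to S] -> [I,S,S,S] (invalidations this op: 0; running total: 1)
Op 5: C0 read [C0 read from I: others=['C1=S', 'C2=S', 'C3=S'] -> C0=S, others downsized to S] -> [S,S,S,S] (invalidations this op: 0; running total: 1)
Op 6: C2 read [C2 read: already in S, no change] -> [S,S,S,S] (invalidations this op: 0; running total: 1)
Op 7: C0 read [C0 read: already in S, no change] -> [S,S,S,S] (invalidations this op: 0; running total: 1)
Op 8: C1 write [C1 write: invalidate ['C0=S', 'C2=S', 'C3=S'] -> C1=M] -> [I,M,I,I] (invalidations this op: 3; running total: 4)
Op 9: C2 read [C2 read from I: others=['C1=M'] -> C2=S, others downsized to S] -> [I,S,S,I] (invalidations this op: 0; running total: 4)
Op 10: C2 read [C2 read: already in S, no change] -> [I,S,S,I] (invalidations this op: 0; running total: 4)
Op 11: C3 write [C3 write: invalidate ['C1=S', 'C2=S'] -> C3=M] -> [I,I,I,M] (invalidations this op: 2; running total: 6)
Op 12: C2 write [C2 write: invalidate ['C3=M'] -> C2=M] -> [I,I,M,I] (invalidations this op: 1; running total: 7)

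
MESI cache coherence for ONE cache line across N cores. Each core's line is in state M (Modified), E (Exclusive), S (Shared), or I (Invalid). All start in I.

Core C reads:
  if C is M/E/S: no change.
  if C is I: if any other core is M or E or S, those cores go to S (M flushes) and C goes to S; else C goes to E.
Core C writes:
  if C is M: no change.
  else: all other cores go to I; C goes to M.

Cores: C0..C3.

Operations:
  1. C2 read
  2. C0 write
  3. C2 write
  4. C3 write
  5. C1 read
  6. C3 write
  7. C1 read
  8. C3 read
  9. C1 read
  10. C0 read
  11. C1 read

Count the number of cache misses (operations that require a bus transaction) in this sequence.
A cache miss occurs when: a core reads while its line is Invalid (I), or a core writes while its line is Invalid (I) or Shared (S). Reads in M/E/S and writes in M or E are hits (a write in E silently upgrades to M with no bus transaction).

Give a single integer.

Op 1: C2 read [C2 read from I: no other sharers -> C2=E (exclusive)] -> [I,I,E,I] [MISS #1: read from I]
Op 2: C0 write [C0 write: invalidate ['C2=E'] -> C0=M] -> [M,I,I,I] [MISS #2: write from I]
Op 3: C2 write [C2 write: invalidate ['C0=M'] -> C2=M] -> [I,I,M,I] [MISS #3: write from I]
Op 4: C3 write [C3 write: invalidate ['C2=M'] -> C3=M] -> [I,I,I,M] [MISS #4: write from I]
Op 5: C1 read [C1 read from I: others=['C3=M'] -> C1=S, others downsized to S] -> [I,S,I,S] [MISS #5: read from I]
Op 6: C3 write [C3 write: invalidate ['C1=S'] -> C3=M] -> [I,I,I,M] [MISS #6: write from S]
Op 7: C1 read [C1 read from I: others=['C3=M'] -> C1=S, others downsized to S] -> [I,S,I,S] [MISS #7: read from I]
Op 8: C3 read [C3 read: already in S, no change] -> [I,S,I,S] [hit: read from S]
Op 9: C1 read [C1 read: already in S, no change] -> [I,S,I,S] [hit: read from S]
Op 10: C0 read [C0 read from I: others=['C1=S', 'C3=S'] -> C0=S, others downsized to S] -> [S,S,I,S] [MISS #8: read from I]
Op 11: C1 read [C1 read: already in S, no change] -> [S,S,I,S] [hit: read from S]

Answer: 8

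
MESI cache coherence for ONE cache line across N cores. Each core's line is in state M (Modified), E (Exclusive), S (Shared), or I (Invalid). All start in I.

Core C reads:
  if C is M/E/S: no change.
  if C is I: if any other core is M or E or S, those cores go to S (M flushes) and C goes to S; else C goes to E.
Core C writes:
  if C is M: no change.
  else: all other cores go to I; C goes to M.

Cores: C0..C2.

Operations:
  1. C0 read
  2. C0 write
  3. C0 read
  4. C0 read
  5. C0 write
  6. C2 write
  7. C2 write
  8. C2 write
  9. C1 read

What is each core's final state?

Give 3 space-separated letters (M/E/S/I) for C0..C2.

Op 1: C0 read [C0 read from I: no other sharers -> C0=E (exclusive)] -> [E,I,I]
Op 2: C0 write [C0 write: invalidate none -> C0=M] -> [M,I,I]
Op 3: C0 read [C0 read: already in M, no change] -> [M,I,I]
Op 4: C0 read [C0 read: already in M, no change] -> [M,I,I]
Op 5: C0 write [C0 write: already M (modified), no change] -> [M,I,I]
Op 6: C2 write [C2 write: invalidate ['C0=M'] -> C2=M] -> [I,I,M]
Op 7: C2 write [C2 write: already M (modified), no change] -> [I,I,M]
Op 8: C2 write [C2 write: already M (modified), no change] -> [I,I,M]
Op 9: C1 read [C1 read from I: others=['C2=M'] -> C1=S, others downsized to S] -> [I,S,S]

Answer: I S S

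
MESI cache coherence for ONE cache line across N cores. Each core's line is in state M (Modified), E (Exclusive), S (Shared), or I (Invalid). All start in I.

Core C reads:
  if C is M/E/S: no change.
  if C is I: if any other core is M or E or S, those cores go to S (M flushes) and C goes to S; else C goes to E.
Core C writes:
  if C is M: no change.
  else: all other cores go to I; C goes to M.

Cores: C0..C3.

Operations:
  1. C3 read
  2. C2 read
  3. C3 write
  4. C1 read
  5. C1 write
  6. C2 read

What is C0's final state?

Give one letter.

Answer: I

Derivation:
Op 1: C3 read [C3 read from I: no other sharers -> C3=E (exclusive)] -> [I,I,I,E]
Op 2: C2 read [C2 read from I: others=['C3=E'] -> C2=S, others downsized to S] -> [I,I,S,S]
Op 3: C3 write [C3 write: invalidate ['C2=S'] -> C3=M] -> [I,I,I,M]
Op 4: C1 read [C1 read from I: others=['C3=M'] -> C1=S, others downsized to S] -> [I,S,I,S]
Op 5: C1 write [C1 write: invalidate ['C3=S'] -> C1=M] -> [I,M,I,I]
Op 6: C2 read [C2 read from I: others=['C1=M'] -> C2=S, others downsized to S] -> [I,S,S,I]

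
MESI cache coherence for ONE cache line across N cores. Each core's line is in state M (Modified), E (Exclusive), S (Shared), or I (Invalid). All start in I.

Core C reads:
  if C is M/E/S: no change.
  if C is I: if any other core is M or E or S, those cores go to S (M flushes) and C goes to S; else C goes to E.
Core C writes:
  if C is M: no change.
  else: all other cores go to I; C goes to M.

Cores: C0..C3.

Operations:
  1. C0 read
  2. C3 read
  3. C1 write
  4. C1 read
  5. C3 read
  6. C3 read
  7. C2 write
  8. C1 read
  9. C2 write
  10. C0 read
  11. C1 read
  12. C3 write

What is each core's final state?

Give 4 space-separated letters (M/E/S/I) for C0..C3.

Answer: I I I M

Derivation:
Op 1: C0 read [C0 read from I: no other sharers -> C0=E (exclusive)] -> [E,I,I,I]
Op 2: C3 read [C3 read from I: others=['C0=E'] -> C3=S, others downsized to S] -> [S,I,I,S]
Op 3: C1 write [C1 write: invalidate ['C0=S', 'C3=S'] -> C1=M] -> [I,M,I,I]
Op 4: C1 read [C1 read: already in M, no change] -> [I,M,I,I]
Op 5: C3 read [C3 read from I: others=['C1=M'] -> C3=S, others downsized to S] -> [I,S,I,S]
Op 6: C3 read [C3 read: already in S, no change] -> [I,S,I,S]
Op 7: C2 write [C2 write: invalidate ['C1=S', 'C3=S'] -> C2=M] -> [I,I,M,I]
Op 8: C1 read [C1 read from I: others=['C2=M'] -> C1=S, others downsized to S] -> [I,S,S,I]
Op 9: C2 write [C2 write: invalidate ['C1=S'] -> C2=M] -> [I,I,M,I]
Op 10: C0 read [C0 read from I: others=['C2=M'] -> C0=S, others downsized to S] -> [S,I,S,I]
Op 11: C1 read [C1 read from I: others=['C0=S', 'C2=S'] -> C1=S, others downsized to S] -> [S,S,S,I]
Op 12: C3 write [C3 write: invalidate ['C0=S', 'C1=S', 'C2=S'] -> C3=M] -> [I,I,I,M]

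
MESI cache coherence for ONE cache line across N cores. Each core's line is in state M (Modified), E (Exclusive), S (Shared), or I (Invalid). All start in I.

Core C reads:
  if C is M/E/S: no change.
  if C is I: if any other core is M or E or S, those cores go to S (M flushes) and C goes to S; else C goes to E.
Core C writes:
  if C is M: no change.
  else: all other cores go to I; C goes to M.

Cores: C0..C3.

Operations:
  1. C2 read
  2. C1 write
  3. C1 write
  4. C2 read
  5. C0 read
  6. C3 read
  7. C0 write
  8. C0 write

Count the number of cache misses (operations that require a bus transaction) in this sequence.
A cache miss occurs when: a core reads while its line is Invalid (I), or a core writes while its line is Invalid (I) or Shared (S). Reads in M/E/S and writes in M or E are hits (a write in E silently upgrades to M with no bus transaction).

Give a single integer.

Answer: 6

Derivation:
Op 1: C2 read [C2 read from I: no other sharers -> C2=E (exclusive)] -> [I,I,E,I] [MISS #1: read from I]
Op 2: C1 write [C1 write: invalidate ['C2=E'] -> C1=M] -> [I,M,I,I] [MISS #2: write from I]
Op 3: C1 write [C1 write: already M (modified), no change] -> [I,M,I,I] [hit: write from M]
Op 4: C2 read [C2 read from I: others=['C1=M'] -> C2=S, others downsized to S] -> [I,S,S,I] [MISS #3: read from I]
Op 5: C0 read [C0 read from I: others=['C1=S', 'C2=S'] -> C0=S, others downsized to S] -> [S,S,S,I] [MISS #4: read from I]
Op 6: C3 read [C3 read from I: others=['C0=S', 'C1=S', 'C2=S'] -> C3=S, others downsized to S] -> [S,S,S,S] [MISS #5: read from I]
Op 7: C0 write [C0 write: invalidate ['C1=S', 'C2=S', 'C3=S'] -> C0=M] -> [M,I,I,I] [MISS #6: write from S]
Op 8: C0 write [C0 write: already M (modified), no change] -> [M,I,I,I] [hit: write from M]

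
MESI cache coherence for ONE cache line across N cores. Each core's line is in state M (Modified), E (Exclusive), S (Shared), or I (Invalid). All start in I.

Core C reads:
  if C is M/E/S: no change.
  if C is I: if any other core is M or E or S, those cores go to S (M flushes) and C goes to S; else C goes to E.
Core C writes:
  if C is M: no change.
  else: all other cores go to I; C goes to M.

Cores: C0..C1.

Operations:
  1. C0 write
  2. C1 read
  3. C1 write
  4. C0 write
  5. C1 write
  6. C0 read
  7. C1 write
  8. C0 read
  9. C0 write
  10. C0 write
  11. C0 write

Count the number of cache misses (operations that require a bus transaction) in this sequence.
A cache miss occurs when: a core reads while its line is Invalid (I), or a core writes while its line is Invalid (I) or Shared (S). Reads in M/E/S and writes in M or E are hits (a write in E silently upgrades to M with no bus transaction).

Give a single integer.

Answer: 9

Derivation:
Op 1: C0 write [C0 write: invalidate none -> C0=M] -> [M,I] [MISS #1: write from I]
Op 2: C1 read [C1 read from I: others=['C0=M'] -> C1=S, others downsized to S] -> [S,S] [MISS #2: read from I]
Op 3: C1 write [C1 write: invalidate ['C0=S'] -> C1=M] -> [I,M] [MISS #3: write from S]
Op 4: C0 write [C0 write: invalidate ['C1=M'] -> C0=M] -> [M,I] [MISS #4: write from I]
Op 5: C1 write [C1 write: invalidate ['C0=M'] -> C1=M] -> [I,M] [MISS #5: write from I]
Op 6: C0 read [C0 read from I: others=['C1=M'] -> C0=S, others downsized to S] -> [S,S] [MISS #6: read from I]
Op 7: C1 write [C1 write: invalidate ['C0=S'] -> C1=M] -> [I,M] [MISS #7: write from S]
Op 8: C0 read [C0 read from I: others=['C1=M'] -> C0=S, others downsized to S] -> [S,S] [MISS #8: read from I]
Op 9: C0 write [C0 write: invalidate ['C1=S'] -> C0=M] -> [M,I] [MISS #9: write from S]
Op 10: C0 write [C0 write: already M (modified), no change] -> [M,I] [hit: write from M]
Op 11: C0 write [C0 write: already M (modified), no change] -> [M,I] [hit: write from M]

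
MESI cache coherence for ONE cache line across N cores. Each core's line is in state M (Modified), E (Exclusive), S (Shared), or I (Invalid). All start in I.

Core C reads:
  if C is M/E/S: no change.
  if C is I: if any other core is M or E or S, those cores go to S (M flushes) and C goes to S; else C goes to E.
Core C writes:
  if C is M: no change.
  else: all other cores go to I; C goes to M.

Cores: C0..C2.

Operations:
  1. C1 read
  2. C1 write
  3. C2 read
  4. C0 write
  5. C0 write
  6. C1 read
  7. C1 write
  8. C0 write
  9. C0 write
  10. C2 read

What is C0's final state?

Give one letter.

Op 1: C1 read [C1 read from I: no other sharers -> C1=E (exclusive)] -> [I,E,I]
Op 2: C1 write [C1 write: invalidate none -> C1=M] -> [I,M,I]
Op 3: C2 read [C2 read from I: others=['C1=M'] -> C2=S, others downsized to S] -> [I,S,S]
Op 4: C0 write [C0 write: invalidate ['C1=S', 'C2=S'] -> C0=M] -> [M,I,I]
Op 5: C0 write [C0 write: already M (modified), no change] -> [M,I,I]
Op 6: C1 read [C1 read from I: others=['C0=M'] -> C1=S, others downsized to S] -> [S,S,I]
Op 7: C1 write [C1 write: invalidate ['C0=S'] -> C1=M] -> [I,M,I]
Op 8: C0 write [C0 write: invalidate ['C1=M'] -> C0=M] -> [M,I,I]
Op 9: C0 write [C0 write: already M (modified), no change] -> [M,I,I]
Op 10: C2 read [C2 read from I: others=['C0=M'] -> C2=S, others downsized to S] -> [S,I,S]

Answer: S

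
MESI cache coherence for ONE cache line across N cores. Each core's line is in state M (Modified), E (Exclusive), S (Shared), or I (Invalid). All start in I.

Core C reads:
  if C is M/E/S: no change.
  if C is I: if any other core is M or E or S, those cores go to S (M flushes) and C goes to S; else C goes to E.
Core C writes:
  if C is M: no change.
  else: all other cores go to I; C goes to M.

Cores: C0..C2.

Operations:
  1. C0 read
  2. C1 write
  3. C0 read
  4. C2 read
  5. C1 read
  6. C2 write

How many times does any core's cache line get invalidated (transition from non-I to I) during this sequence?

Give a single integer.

Answer: 3

Derivation:
Op 1: C0 read [C0 read from I: no other sharers -> C0=E (exclusive)] -> [E,I,I] (invalidations this op: 0; running total: 0)
Op 2: C1 write [C1 write: invalidate ['C0=E'] -> C1=M] -> [I,M,I] (invalidations this op: 1; running total: 1)
Op 3: C0 read [C0 read from I: others=['C1=M'] -> C0=S, others downsized to S] -> [S,S,I] (invalidations this op: 0; running total: 1)
Op 4: C2 read [C2 read from I: others=['C0=S', 'C1=S'] -> C2=S, others downsized to S] -> [S,S,S] (invalidations this op: 0; running total: 1)
Op 5: C1 read [C1 read: already in S, no change] -> [S,S,S] (invalidations this op: 0; running total: 1)
Op 6: C2 write [C2 write: invalidate ['C0=S', 'C1=S'] -> C2=M] -> [I,I,M] (invalidations this op: 2; running total: 3)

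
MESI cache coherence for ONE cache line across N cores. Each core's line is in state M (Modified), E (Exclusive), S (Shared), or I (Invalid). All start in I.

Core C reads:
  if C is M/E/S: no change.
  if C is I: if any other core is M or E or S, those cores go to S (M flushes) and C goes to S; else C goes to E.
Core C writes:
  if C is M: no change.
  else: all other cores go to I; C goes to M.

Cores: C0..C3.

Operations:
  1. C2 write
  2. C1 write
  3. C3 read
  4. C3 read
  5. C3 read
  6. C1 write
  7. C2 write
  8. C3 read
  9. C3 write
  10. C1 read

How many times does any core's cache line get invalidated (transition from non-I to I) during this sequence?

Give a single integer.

Op 1: C2 write [C2 write: invalidate none -> C2=M] -> [I,I,M,I] (invalidations this op: 0; running total: 0)
Op 2: C1 write [C1 write: invalidate ['C2=M'] -> C1=M] -> [I,M,I,I] (invalidations this op: 1; running total: 1)
Op 3: C3 read [C3 read from I: others=['C1=M'] -> C3=S, others downsized to S] -> [I,S,I,S] (invalidations this op: 0; running total: 1)
Op 4: C3 read [C3 read: already in S, no change] -> [I,S,I,S] (invalidations this op: 0; running total: 1)
Op 5: C3 read [C3 read: already in S, no change] -> [I,S,I,S] (invalidations this op: 0; running total: 1)
Op 6: C1 write [C1 write: invalidate ['C3=S'] -> C1=M] -> [I,M,I,I] (invalidations this op: 1; running total: 2)
Op 7: C2 write [C2 write: invalidate ['C1=M'] -> C2=M] -> [I,I,M,I] (invalidations this op: 1; running total: 3)
Op 8: C3 read [C3 read from I: others=['C2=M'] -> C3=S, others downsized to S] -> [I,I,S,S] (invalidations this op: 0; running total: 3)
Op 9: C3 write [C3 write: invalidate ['C2=S'] -> C3=M] -> [I,I,I,M] (invalidations this op: 1; running total: 4)
Op 10: C1 read [C1 read from I: others=['C3=M'] -> C1=S, others downsized to S] -> [I,S,I,S] (invalidations this op: 0; running total: 4)

Answer: 4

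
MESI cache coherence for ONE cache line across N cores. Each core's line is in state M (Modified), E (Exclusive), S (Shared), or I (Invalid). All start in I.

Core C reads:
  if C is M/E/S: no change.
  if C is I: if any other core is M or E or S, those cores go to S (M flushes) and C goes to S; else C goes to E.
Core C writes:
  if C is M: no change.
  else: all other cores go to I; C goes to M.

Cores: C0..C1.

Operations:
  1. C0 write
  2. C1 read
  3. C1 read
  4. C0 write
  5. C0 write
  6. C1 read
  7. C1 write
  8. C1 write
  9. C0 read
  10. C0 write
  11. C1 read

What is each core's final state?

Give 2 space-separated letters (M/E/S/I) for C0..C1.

Op 1: C0 write [C0 write: invalidate none -> C0=M] -> [M,I]
Op 2: C1 read [C1 read from I: others=['C0=M'] -> C1=S, others downsized to S] -> [S,S]
Op 3: C1 read [C1 read: already in S, no change] -> [S,S]
Op 4: C0 write [C0 write: invalidate ['C1=S'] -> C0=M] -> [M,I]
Op 5: C0 write [C0 write: already M (modified), no change] -> [M,I]
Op 6: C1 read [C1 read from I: others=['C0=M'] -> C1=S, others downsized to S] -> [S,S]
Op 7: C1 write [C1 write: invalidate ['C0=S'] -> C1=M] -> [I,M]
Op 8: C1 write [C1 write: already M (modified), no change] -> [I,M]
Op 9: C0 read [C0 read from I: others=['C1=M'] -> C0=S, others downsized to S] -> [S,S]
Op 10: C0 write [C0 write: invalidate ['C1=S'] -> C0=M] -> [M,I]
Op 11: C1 read [C1 read from I: others=['C0=M'] -> C1=S, others downsized to S] -> [S,S]

Answer: S S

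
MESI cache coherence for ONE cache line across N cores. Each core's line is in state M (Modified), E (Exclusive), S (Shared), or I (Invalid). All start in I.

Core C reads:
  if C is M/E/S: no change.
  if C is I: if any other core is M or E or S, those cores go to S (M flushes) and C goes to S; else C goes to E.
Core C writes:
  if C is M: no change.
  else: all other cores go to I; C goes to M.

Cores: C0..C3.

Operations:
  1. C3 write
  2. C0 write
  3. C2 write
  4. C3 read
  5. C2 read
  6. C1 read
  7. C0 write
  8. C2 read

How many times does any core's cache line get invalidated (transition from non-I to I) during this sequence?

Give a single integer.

Answer: 5

Derivation:
Op 1: C3 write [C3 write: invalidate none -> C3=M] -> [I,I,I,M] (invalidations this op: 0; running total: 0)
Op 2: C0 write [C0 write: invalidate ['C3=M'] -> C0=M] -> [M,I,I,I] (invalidations this op: 1; running total: 1)
Op 3: C2 write [C2 write: invalidate ['C0=M'] -> C2=M] -> [I,I,M,I] (invalidations this op: 1; running total: 2)
Op 4: C3 read [C3 read from I: others=['C2=M'] -> C3=S, others downsized to S] -> [I,I,S,S] (invalidations this op: 0; running total: 2)
Op 5: C2 read [C2 read: already in S, no change] -> [I,I,S,S] (invalidations this op: 0; running total: 2)
Op 6: C1 read [C1 read from I: others=['C2=S', 'C3=S'] -> C1=S, others downsized to S] -> [I,S,S,S] (invalidations this op: 0; running total: 2)
Op 7: C0 write [C0 write: invalidate ['C1=S', 'C2=S', 'C3=S'] -> C0=M] -> [M,I,I,I] (invalidations this op: 3; running total: 5)
Op 8: C2 read [C2 read from I: others=['C0=M'] -> C2=S, others downsized to S] -> [S,I,S,I] (invalidations this op: 0; running total: 5)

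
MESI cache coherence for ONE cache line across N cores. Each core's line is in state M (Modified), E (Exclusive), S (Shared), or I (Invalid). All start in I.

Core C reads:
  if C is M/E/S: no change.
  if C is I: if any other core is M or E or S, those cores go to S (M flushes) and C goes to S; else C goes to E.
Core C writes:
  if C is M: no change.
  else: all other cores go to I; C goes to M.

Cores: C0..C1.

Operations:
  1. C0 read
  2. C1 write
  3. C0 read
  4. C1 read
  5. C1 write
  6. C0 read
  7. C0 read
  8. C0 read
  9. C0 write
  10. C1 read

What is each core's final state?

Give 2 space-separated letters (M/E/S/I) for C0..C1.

Answer: S S

Derivation:
Op 1: C0 read [C0 read from I: no other sharers -> C0=E (exclusive)] -> [E,I]
Op 2: C1 write [C1 write: invalidate ['C0=E'] -> C1=M] -> [I,M]
Op 3: C0 read [C0 read from I: others=['C1=M'] -> C0=S, others downsized to S] -> [S,S]
Op 4: C1 read [C1 read: already in S, no change] -> [S,S]
Op 5: C1 write [C1 write: invalidate ['C0=S'] -> C1=M] -> [I,M]
Op 6: C0 read [C0 read from I: others=['C1=M'] -> C0=S, others downsized to S] -> [S,S]
Op 7: C0 read [C0 read: already in S, no change] -> [S,S]
Op 8: C0 read [C0 read: already in S, no change] -> [S,S]
Op 9: C0 write [C0 write: invalidate ['C1=S'] -> C0=M] -> [M,I]
Op 10: C1 read [C1 read from I: others=['C0=M'] -> C1=S, others downsized to S] -> [S,S]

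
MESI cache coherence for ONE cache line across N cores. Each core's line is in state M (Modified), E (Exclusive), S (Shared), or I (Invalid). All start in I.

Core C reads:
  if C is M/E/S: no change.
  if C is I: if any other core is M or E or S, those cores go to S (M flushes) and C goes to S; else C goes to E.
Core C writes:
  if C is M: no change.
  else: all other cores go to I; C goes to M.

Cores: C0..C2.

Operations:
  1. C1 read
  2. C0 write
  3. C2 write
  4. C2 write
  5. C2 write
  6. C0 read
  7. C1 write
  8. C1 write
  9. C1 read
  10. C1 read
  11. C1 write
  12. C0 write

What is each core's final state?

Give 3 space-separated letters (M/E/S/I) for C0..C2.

Op 1: C1 read [C1 read from I: no other sharers -> C1=E (exclusive)] -> [I,E,I]
Op 2: C0 write [C0 write: invalidate ['C1=E'] -> C0=M] -> [M,I,I]
Op 3: C2 write [C2 write: invalidate ['C0=M'] -> C2=M] -> [I,I,M]
Op 4: C2 write [C2 write: already M (modified), no change] -> [I,I,M]
Op 5: C2 write [C2 write: already M (modified), no change] -> [I,I,M]
Op 6: C0 read [C0 read from I: others=['C2=M'] -> C0=S, others downsized to S] -> [S,I,S]
Op 7: C1 write [C1 write: invalidate ['C0=S', 'C2=S'] -> C1=M] -> [I,M,I]
Op 8: C1 write [C1 write: already M (modified), no change] -> [I,M,I]
Op 9: C1 read [C1 read: already in M, no change] -> [I,M,I]
Op 10: C1 read [C1 read: already in M, no change] -> [I,M,I]
Op 11: C1 write [C1 write: already M (modified), no change] -> [I,M,I]
Op 12: C0 write [C0 write: invalidate ['C1=M'] -> C0=M] -> [M,I,I]

Answer: M I I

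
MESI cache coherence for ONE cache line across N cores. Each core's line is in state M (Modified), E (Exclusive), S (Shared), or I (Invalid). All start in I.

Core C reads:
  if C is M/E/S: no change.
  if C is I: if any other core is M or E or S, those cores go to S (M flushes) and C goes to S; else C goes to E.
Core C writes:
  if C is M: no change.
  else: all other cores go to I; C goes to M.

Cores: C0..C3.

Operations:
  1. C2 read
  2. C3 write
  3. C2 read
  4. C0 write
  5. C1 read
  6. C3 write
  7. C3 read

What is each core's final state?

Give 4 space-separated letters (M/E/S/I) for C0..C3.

Op 1: C2 read [C2 read from I: no other sharers -> C2=E (exclusive)] -> [I,I,E,I]
Op 2: C3 write [C3 write: invalidate ['C2=E'] -> C3=M] -> [I,I,I,M]
Op 3: C2 read [C2 read from I: others=['C3=M'] -> C2=S, others downsized to S] -> [I,I,S,S]
Op 4: C0 write [C0 write: invalidate ['C2=S', 'C3=S'] -> C0=M] -> [M,I,I,I]
Op 5: C1 read [C1 read from I: others=['C0=M'] -> C1=S, others downsized to S] -> [S,S,I,I]
Op 6: C3 write [C3 write: invalidate ['C0=S', 'C1=S'] -> C3=M] -> [I,I,I,M]
Op 7: C3 read [C3 read: already in M, no change] -> [I,I,I,M]

Answer: I I I M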